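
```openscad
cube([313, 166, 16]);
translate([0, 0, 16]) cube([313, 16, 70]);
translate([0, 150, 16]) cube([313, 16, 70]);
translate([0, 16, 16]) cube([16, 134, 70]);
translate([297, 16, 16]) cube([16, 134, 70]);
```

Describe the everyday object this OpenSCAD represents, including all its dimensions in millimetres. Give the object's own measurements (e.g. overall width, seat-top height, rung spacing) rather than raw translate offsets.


An open-topped rectangular box: outside dimensions 313×166×86 mm, with a uniform wall and base thickness of 16 mm. The base is a full 313×166 slab on the floor; four walls sit on top of the base. The front and back walls (the −y and +y sides) span the full width; the two side walls fit between them.


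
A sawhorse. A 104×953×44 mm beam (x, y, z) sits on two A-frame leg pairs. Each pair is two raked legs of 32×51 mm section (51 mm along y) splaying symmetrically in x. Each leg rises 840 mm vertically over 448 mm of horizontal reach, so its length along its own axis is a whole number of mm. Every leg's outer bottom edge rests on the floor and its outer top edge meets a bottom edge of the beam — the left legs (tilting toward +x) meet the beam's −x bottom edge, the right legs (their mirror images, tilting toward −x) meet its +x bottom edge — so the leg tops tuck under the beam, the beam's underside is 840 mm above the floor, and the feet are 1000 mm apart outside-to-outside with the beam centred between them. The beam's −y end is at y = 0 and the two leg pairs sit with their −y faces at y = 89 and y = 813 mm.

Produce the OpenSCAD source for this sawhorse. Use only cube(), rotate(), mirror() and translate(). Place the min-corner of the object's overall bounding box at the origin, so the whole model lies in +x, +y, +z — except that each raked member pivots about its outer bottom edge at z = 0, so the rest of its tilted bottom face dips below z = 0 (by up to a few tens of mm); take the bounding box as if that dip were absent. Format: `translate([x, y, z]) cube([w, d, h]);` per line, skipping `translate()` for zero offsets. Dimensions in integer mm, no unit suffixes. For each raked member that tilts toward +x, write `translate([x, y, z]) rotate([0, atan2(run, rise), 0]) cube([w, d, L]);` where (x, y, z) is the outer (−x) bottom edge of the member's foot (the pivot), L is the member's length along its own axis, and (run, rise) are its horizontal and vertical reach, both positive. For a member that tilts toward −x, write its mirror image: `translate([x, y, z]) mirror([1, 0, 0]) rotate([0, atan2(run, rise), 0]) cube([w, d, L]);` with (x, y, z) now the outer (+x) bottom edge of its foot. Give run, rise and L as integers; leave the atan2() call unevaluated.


translate([448, 0, 840]) cube([104, 953, 44]);
translate([0, 89, 0]) rotate([0, atan2(448, 840), 0]) cube([32, 51, 952]);
translate([1000, 89, 0]) mirror([1, 0, 0]) rotate([0, atan2(448, 840), 0]) cube([32, 51, 952]);
translate([0, 813, 0]) rotate([0, atan2(448, 840), 0]) cube([32, 51, 952]);
translate([1000, 813, 0]) mirror([1, 0, 0]) rotate([0, atan2(448, 840), 0]) cube([32, 51, 952]);


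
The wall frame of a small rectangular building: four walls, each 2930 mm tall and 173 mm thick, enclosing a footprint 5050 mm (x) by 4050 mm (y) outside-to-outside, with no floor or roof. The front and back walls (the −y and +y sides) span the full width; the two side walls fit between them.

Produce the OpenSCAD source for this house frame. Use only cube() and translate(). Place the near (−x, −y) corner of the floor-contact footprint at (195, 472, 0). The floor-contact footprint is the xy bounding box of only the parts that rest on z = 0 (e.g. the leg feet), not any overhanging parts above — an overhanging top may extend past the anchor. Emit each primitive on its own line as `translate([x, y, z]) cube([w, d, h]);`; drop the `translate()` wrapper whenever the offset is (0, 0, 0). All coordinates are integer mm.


translate([195, 472, 0]) cube([5050, 173, 2930]);
translate([195, 4349, 0]) cube([5050, 173, 2930]);
translate([195, 645, 0]) cube([173, 3704, 2930]);
translate([5072, 645, 0]) cube([173, 3704, 2930]);


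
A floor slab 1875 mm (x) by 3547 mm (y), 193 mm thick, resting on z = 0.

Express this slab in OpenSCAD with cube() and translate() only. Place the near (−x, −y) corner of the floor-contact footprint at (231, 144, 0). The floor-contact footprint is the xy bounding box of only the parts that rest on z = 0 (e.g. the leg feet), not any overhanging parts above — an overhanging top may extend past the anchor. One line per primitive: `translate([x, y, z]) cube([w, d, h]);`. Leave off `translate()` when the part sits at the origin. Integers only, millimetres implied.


translate([231, 144, 0]) cube([1875, 3547, 193]);


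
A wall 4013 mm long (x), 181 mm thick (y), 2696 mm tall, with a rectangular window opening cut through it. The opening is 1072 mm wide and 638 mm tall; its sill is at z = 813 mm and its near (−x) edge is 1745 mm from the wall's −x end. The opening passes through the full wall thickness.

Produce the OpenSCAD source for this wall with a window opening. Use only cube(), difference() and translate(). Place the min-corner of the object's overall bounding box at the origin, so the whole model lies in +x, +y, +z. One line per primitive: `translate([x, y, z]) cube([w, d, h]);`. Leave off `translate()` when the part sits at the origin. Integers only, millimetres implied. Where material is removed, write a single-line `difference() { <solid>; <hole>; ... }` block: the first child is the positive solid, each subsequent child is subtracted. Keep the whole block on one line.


difference() { cube([4013, 181, 2696]); translate([1745, 0, 813]) cube([1072, 181, 638]); }


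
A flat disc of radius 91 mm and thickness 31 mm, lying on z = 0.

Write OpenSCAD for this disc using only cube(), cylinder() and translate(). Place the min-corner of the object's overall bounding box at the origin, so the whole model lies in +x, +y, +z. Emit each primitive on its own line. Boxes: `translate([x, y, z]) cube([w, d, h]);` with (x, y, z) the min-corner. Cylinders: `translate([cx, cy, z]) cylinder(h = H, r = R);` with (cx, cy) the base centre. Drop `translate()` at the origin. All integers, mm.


translate([91, 91, 0]) cylinder(h = 31, r = 91);


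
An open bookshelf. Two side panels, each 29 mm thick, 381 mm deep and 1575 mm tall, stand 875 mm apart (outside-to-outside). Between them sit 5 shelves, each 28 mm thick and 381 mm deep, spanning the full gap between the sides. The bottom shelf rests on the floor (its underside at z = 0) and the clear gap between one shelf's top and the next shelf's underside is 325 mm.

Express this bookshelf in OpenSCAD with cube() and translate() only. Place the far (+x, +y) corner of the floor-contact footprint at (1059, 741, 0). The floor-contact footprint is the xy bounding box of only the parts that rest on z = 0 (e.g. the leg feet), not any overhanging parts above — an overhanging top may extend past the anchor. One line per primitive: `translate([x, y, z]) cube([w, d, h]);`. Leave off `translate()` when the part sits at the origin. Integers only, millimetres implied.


translate([184, 360, 0]) cube([29, 381, 1575]);
translate([1030, 360, 0]) cube([29, 381, 1575]);
translate([213, 360, 0]) cube([817, 381, 28]);
translate([213, 360, 353]) cube([817, 381, 28]);
translate([213, 360, 706]) cube([817, 381, 28]);
translate([213, 360, 1059]) cube([817, 381, 28]);
translate([213, 360, 1412]) cube([817, 381, 28]);


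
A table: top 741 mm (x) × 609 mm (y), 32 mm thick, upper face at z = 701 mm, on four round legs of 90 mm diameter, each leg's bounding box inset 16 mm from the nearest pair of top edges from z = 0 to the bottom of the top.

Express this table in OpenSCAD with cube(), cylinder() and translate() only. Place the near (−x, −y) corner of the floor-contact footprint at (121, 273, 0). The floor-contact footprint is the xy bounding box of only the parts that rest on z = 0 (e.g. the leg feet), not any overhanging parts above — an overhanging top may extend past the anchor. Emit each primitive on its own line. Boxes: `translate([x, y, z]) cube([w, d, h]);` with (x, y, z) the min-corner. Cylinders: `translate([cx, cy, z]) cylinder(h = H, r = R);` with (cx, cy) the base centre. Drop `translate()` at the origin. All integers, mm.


translate([105, 257, 669]) cube([741, 609, 32]);
translate([166, 318, 0]) cylinder(h = 669, r = 45);
translate([785, 318, 0]) cylinder(h = 669, r = 45);
translate([166, 805, 0]) cylinder(h = 669, r = 45);
translate([785, 805, 0]) cylinder(h = 669, r = 45);


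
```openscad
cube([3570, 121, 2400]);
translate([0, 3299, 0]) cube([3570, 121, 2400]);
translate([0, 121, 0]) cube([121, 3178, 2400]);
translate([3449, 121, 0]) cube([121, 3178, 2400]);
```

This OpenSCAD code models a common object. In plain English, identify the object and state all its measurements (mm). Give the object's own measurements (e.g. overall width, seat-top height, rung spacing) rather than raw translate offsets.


The wall frame of a small rectangular building: four walls, each 2400 mm tall and 121 mm thick, enclosing a footprint 3570 mm (x) by 3420 mm (y) outside-to-outside, with no floor or roof. The front and back walls (the −y and +y sides) span the full width; the two side walls fit between them.


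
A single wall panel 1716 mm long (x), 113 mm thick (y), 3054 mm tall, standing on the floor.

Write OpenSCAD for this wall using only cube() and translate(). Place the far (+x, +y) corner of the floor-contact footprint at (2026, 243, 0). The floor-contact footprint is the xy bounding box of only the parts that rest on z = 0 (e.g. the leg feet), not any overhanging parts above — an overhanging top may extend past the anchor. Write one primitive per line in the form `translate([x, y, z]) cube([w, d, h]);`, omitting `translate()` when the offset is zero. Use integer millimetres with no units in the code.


translate([310, 130, 0]) cube([1716, 113, 3054]);


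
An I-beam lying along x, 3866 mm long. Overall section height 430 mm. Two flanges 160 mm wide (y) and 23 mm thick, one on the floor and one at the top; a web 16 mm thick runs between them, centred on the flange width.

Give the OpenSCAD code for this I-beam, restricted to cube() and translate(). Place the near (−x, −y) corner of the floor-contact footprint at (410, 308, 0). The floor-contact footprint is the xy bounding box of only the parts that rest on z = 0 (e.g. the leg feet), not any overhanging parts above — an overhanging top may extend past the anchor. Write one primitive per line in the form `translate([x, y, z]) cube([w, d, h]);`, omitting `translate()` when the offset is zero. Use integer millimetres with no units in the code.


translate([410, 308, 0]) cube([3866, 160, 23]);
translate([410, 380, 23]) cube([3866, 16, 384]);
translate([410, 308, 407]) cube([3866, 160, 23]);


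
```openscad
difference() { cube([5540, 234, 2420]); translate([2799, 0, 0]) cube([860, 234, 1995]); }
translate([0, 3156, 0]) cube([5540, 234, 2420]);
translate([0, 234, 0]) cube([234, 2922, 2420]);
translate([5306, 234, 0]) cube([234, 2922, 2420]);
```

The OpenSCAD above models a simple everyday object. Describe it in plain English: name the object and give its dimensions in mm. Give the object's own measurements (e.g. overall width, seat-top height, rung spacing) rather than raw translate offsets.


A single room: four walls, each 2420 mm tall and 234 mm thick, enclosing an outside footprint 5540×3390 mm (x × y), no floor or roof. The front and back walls (−y and +y sides) run the full x-width; the side walls fit between their inner faces. A door opening 860 mm wide and 1995 mm tall is cut through the front wall from the floor up, its −x edge 2799 mm from the wall's −x end.


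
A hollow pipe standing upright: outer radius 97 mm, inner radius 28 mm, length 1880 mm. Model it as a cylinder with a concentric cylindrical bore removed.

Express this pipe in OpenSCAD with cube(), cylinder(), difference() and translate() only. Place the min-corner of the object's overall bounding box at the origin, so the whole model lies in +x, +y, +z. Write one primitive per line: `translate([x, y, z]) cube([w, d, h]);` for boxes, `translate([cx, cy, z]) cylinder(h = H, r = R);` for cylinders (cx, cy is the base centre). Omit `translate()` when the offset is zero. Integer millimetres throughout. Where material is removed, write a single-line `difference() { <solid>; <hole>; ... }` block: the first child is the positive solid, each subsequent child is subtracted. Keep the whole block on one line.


difference() { translate([97, 97, 0]) cylinder(h = 1880, r = 97); translate([97, 97, 0]) cylinder(h = 1880, r = 28); }


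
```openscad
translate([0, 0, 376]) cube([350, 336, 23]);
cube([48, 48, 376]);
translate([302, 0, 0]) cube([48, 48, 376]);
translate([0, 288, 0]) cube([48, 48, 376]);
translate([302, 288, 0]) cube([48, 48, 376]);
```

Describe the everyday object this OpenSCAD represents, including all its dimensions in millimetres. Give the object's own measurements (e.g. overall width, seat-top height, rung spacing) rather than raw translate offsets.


A four-legged stool. The seat is a 350×336×23 mm slab whose top surface is at z = 399 mm; four square legs, each 48×48 mm in cross-section, run from the floor (z = 0) to the underside of the seat, each flush with a corner of the seat.


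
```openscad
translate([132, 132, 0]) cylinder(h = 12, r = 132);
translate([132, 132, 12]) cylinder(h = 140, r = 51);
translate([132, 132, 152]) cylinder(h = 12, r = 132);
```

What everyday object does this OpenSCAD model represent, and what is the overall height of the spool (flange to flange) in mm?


A spool. The overall height is 164 mm.

Three coaxial cylinders, large–small–large — a spool. Two 12 mm flanges and a 140 mm core give 12 + 140 + 12 = 164 mm.


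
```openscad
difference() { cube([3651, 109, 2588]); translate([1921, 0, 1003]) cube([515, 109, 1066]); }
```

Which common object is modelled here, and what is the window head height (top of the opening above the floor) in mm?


A wall with a window opening. The window head height is 2069 mm.

A wall with a rectangular opening subtracted — a window. Sill at z = 1003, opening 1066 mm tall, so the head is at 1003 + 1066 = 2069 mm.


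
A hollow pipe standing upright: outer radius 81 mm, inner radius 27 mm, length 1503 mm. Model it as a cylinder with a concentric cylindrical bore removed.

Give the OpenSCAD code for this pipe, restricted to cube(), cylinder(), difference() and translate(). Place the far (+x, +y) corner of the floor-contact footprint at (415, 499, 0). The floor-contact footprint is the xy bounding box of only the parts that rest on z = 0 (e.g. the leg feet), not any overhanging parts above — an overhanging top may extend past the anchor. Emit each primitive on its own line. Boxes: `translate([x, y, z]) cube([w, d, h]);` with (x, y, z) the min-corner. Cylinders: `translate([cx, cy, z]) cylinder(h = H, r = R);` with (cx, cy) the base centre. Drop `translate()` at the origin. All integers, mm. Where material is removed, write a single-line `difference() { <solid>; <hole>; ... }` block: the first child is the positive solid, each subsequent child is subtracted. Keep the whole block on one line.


difference() { translate([334, 418, 0]) cylinder(h = 1503, r = 81); translate([334, 418, 0]) cylinder(h = 1503, r = 27); }


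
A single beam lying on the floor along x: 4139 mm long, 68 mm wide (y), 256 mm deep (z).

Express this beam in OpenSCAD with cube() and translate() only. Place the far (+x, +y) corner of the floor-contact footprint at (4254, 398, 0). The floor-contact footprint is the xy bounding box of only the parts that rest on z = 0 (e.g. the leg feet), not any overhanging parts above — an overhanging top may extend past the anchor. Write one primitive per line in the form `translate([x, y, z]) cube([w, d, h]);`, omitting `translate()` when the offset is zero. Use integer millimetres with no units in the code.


translate([115, 330, 0]) cube([4139, 68, 256]);


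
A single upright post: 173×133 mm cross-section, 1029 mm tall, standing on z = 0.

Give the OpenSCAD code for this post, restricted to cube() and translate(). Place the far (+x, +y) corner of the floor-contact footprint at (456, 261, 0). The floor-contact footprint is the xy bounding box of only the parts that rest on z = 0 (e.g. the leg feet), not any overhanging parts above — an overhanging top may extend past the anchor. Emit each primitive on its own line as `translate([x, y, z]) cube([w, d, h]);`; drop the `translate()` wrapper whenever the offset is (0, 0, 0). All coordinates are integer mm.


translate([283, 128, 0]) cube([173, 133, 1029]);


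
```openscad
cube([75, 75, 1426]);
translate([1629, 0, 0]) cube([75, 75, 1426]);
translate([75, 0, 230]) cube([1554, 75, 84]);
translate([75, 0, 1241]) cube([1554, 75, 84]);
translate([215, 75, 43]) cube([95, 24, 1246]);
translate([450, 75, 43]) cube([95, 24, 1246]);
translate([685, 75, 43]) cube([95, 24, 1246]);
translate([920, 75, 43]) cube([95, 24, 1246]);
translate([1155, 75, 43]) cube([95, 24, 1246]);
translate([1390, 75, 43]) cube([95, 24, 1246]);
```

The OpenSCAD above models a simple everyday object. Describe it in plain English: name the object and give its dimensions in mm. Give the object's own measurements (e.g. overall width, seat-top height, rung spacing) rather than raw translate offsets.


A fence section. Two 75×75 mm posts, 1426 mm tall, stand on the floor with a clear span of 1554 mm between their inner faces. Two horizontal rails of 75×84 mm section span the gap between the posts with their undersides at z = 230 mm and z = 1241 mm, flush with the posts' −y face. 6 pickets, each 95 mm wide, 24 mm thick and 1246 mm tall, are fixed to the +y face of the rails with their bottoms at z = 43 mm, spaced across the span with a 140 mm gap after the −x post and between neighbouring pickets, with 144 mm left before the +x post.


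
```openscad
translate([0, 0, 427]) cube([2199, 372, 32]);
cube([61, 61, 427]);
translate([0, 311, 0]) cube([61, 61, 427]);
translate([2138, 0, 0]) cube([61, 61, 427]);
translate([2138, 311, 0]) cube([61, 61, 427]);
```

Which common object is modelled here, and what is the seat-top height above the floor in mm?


A bench. The seat-top height is 459 mm.

A long slab on four corner posts — a bench. The slab sits at z = 427 with thickness 32, so the top is 427 + 32 = 459 mm.


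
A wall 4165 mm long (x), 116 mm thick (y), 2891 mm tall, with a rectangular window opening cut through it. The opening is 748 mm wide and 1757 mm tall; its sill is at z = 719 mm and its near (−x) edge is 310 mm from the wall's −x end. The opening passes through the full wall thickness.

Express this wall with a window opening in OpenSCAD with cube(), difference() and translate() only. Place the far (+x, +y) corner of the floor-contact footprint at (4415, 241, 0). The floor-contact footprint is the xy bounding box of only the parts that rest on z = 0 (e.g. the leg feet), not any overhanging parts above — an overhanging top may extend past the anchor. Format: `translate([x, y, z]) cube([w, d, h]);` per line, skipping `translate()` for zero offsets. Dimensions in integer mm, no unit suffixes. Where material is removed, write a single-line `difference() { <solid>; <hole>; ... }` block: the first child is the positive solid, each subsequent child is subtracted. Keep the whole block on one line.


difference() { translate([250, 125, 0]) cube([4165, 116, 2891]); translate([560, 125, 719]) cube([748, 116, 1757]); }


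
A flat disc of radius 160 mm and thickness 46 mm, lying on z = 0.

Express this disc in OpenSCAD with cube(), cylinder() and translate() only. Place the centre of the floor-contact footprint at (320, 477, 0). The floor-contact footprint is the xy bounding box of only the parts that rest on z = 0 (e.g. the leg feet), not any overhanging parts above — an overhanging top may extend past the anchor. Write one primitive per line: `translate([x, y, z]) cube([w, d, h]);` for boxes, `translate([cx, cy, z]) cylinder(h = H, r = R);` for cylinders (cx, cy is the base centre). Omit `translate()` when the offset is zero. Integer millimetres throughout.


translate([320, 477, 0]) cylinder(h = 46, r = 160);


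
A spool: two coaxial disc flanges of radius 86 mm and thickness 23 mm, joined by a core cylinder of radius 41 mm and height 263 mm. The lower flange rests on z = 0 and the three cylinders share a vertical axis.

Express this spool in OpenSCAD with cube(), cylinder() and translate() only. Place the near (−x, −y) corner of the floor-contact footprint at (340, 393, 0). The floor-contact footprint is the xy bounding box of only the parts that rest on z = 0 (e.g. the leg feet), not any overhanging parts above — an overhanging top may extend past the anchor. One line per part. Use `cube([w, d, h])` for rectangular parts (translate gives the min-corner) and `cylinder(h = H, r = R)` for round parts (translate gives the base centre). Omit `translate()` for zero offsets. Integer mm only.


translate([426, 479, 0]) cylinder(h = 23, r = 86);
translate([426, 479, 23]) cylinder(h = 263, r = 41);
translate([426, 479, 286]) cylinder(h = 23, r = 86);


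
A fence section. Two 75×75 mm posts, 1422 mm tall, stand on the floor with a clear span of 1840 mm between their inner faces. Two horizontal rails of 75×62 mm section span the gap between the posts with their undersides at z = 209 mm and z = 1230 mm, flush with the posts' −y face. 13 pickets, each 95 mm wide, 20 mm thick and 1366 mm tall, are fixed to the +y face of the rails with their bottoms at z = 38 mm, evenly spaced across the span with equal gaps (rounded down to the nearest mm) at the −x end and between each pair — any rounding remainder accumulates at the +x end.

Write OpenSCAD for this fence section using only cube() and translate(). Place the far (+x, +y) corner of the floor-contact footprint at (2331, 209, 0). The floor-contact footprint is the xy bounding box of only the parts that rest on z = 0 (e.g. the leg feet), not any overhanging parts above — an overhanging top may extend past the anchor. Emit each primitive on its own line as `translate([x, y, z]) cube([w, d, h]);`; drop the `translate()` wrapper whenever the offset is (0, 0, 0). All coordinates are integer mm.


translate([341, 134, 0]) cube([75, 75, 1422]);
translate([2256, 134, 0]) cube([75, 75, 1422]);
translate([416, 134, 209]) cube([1840, 75, 62]);
translate([416, 134, 1230]) cube([1840, 75, 62]);
translate([459, 209, 38]) cube([95, 20, 1366]);
translate([597, 209, 38]) cube([95, 20, 1366]);
translate([735, 209, 38]) cube([95, 20, 1366]);
translate([873, 209, 38]) cube([95, 20, 1366]);
translate([1011, 209, 38]) cube([95, 20, 1366]);
translate([1149, 209, 38]) cube([95, 20, 1366]);
translate([1287, 209, 38]) cube([95, 20, 1366]);
translate([1425, 209, 38]) cube([95, 20, 1366]);
translate([1563, 209, 38]) cube([95, 20, 1366]);
translate([1701, 209, 38]) cube([95, 20, 1366]);
translate([1839, 209, 38]) cube([95, 20, 1366]);
translate([1977, 209, 38]) cube([95, 20, 1366]);
translate([2115, 209, 38]) cube([95, 20, 1366]);


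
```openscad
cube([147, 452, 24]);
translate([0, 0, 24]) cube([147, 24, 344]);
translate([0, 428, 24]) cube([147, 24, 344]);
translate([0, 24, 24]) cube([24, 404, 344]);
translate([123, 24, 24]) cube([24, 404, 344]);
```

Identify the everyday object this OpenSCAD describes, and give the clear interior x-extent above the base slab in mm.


An open box. The internal width is 99 mm.

A 147×452 base slab with four walls standing on it — an open box. The base is 147 mm wide and the walls are 24 mm thick, so the internal width is 147 − 2 × 24 = 99 mm.


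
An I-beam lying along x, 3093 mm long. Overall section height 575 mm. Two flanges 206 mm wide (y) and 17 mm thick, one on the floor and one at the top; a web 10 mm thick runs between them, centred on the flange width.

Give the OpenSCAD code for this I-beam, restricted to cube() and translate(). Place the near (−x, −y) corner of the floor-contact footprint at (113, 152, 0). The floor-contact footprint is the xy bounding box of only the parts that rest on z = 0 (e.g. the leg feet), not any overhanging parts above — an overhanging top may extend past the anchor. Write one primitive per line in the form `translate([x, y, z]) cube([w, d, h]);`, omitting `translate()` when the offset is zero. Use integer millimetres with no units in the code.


translate([113, 152, 0]) cube([3093, 206, 17]);
translate([113, 250, 17]) cube([3093, 10, 541]);
translate([113, 152, 558]) cube([3093, 206, 17]);


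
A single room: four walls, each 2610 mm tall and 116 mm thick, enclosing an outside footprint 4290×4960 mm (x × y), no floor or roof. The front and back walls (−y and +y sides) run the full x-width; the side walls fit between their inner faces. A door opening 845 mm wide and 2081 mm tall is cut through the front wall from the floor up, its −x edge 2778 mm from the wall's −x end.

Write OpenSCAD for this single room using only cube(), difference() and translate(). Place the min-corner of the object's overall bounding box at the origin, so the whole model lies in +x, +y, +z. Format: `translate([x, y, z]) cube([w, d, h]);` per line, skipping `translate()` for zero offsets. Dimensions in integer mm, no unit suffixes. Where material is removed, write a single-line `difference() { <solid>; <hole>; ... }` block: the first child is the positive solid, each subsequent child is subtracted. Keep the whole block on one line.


difference() { cube([4290, 116, 2610]); translate([2778, 0, 0]) cube([845, 116, 2081]); }
translate([0, 4844, 0]) cube([4290, 116, 2610]);
translate([0, 116, 0]) cube([116, 4728, 2610]);
translate([4174, 116, 0]) cube([116, 4728, 2610]);


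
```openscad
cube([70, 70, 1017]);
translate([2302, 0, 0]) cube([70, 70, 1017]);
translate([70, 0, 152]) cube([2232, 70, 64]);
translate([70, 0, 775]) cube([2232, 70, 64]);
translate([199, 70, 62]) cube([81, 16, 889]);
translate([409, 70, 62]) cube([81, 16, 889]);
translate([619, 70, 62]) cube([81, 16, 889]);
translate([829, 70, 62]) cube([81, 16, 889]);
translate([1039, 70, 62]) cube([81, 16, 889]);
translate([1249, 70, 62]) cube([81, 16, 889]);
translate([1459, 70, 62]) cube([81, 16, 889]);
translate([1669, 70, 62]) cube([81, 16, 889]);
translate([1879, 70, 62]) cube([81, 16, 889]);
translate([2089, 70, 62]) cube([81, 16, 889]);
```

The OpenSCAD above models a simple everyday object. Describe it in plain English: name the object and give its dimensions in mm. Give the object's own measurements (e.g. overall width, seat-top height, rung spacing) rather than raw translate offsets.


A fence section. Two 70×70 mm posts, 1017 mm tall, stand on the floor with a clear span of 2232 mm between their inner faces. Two horizontal rails of 70×64 mm section span the gap between the posts with their undersides at z = 152 mm and z = 775 mm, flush with the posts' −y face. 10 pickets, each 81 mm wide, 16 mm thick and 889 mm tall, are fixed to the +y face of the rails with their bottoms at z = 62 mm, spaced across the span with a 129 mm gap after the −x post and between neighbouring pickets, with 132 mm left before the +x post.


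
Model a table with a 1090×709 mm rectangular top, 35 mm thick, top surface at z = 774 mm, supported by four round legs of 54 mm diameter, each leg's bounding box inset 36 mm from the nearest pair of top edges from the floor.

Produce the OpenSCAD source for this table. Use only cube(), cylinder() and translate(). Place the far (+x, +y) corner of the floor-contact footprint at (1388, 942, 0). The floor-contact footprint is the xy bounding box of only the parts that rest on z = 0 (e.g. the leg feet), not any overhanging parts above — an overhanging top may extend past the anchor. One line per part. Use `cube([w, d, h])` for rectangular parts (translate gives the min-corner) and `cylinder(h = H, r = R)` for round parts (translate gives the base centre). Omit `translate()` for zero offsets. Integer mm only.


// leg_h = 774 - 35 = 739
translate([334, 269, 739]) cube([1090, 709, 35]);
translate([397, 332, 0]) cylinder(h = 739, r = 27);
translate([1361, 332, 0]) cylinder(h = 739, r = 27);
translate([397, 915, 0]) cylinder(h = 739, r = 27);
translate([1361, 915, 0]) cylinder(h = 739, r = 27);


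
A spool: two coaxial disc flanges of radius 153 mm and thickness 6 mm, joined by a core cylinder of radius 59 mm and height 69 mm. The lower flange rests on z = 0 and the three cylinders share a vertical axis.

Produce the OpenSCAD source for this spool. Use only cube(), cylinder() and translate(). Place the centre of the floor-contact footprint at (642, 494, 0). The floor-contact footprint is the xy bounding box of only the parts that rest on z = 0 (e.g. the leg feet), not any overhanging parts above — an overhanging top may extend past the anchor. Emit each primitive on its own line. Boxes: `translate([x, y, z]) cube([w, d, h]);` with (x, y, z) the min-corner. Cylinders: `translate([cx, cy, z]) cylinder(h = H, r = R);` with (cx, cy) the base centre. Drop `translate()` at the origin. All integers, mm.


translate([642, 494, 0]) cylinder(h = 6, r = 153);
translate([642, 494, 6]) cylinder(h = 69, r = 59);
translate([642, 494, 75]) cylinder(h = 6, r = 153);


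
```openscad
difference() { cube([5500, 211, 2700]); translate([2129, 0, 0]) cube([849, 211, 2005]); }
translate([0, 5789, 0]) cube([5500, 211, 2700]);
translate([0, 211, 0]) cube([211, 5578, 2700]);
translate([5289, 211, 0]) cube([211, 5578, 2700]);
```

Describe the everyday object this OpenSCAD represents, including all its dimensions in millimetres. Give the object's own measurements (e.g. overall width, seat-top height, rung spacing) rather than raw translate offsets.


A single room: four walls, each 2700 mm tall and 211 mm thick, enclosing an outside footprint 5500×6000 mm (x × y), no floor or roof. The front and back walls (−y and +y sides) run the full x-width; the side walls fit between their inner faces. A door opening 849 mm wide and 2005 mm tall is cut through the front wall from the floor up, its −x edge 2129 mm from the wall's −x end.


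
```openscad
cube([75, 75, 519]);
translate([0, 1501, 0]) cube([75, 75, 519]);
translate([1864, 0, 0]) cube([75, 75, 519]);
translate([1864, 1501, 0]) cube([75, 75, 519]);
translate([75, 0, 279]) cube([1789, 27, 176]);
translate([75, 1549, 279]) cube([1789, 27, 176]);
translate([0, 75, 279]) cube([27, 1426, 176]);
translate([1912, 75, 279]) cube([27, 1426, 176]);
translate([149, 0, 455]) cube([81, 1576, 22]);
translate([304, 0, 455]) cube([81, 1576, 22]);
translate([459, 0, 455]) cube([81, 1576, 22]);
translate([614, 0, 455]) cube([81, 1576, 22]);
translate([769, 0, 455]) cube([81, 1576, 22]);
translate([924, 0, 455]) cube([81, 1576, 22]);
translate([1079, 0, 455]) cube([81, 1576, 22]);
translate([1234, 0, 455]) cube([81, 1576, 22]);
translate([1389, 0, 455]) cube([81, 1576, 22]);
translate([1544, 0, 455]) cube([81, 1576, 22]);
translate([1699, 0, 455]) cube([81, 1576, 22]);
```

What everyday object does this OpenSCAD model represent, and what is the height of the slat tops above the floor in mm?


A bed frame. The slat-top height is 477 mm.

Four posts, four rails, and a row of slats — a bed frame. Slats sit on the rails at z = 279 + 176 = 455; with slat thickness 22, the top is 477 mm.


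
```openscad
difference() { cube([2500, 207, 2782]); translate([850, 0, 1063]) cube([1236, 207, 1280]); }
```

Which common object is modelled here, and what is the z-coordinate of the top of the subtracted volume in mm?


A wall with a window opening. The window head height is 2343 mm.

A wall with a rectangular opening subtracted — a window. Sill at z = 1063, opening 1280 mm tall, so the head is at 1063 + 1280 = 2343 mm.


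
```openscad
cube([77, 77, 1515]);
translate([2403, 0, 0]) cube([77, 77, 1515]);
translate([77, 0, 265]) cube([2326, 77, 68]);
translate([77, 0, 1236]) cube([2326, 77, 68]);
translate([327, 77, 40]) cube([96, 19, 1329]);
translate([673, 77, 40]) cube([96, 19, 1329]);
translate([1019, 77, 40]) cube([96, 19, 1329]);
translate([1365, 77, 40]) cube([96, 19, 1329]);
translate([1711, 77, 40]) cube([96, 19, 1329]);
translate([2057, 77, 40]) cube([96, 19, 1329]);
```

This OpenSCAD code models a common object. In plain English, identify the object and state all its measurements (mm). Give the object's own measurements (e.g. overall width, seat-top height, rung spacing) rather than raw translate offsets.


A fence section. Two 77×77 mm posts, 1515 mm tall, stand on the floor with a clear span of 2326 mm between their inner faces. Two horizontal rails of 77×68 mm section span the gap between the posts with their undersides at z = 265 mm and z = 1236 mm, flush with the posts' −y face. 6 pickets, each 96 mm wide, 19 mm thick and 1329 mm tall, are fixed to the +y face of the rails with their bottoms at z = 40 mm, spaced across the span with a 250 mm gap after the −x post and between neighbouring pickets and before the +x post.


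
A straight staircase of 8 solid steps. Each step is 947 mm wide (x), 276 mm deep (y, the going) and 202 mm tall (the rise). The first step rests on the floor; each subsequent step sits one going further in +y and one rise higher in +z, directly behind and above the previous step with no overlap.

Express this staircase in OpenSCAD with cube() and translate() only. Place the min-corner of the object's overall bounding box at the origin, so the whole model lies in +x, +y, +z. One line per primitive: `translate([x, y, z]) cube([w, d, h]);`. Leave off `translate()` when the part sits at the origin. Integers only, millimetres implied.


cube([947, 276, 202]);
translate([0, 276, 202]) cube([947, 276, 202]);
translate([0, 552, 404]) cube([947, 276, 202]);
translate([0, 828, 606]) cube([947, 276, 202]);
translate([0, 1104, 808]) cube([947, 276, 202]);
translate([0, 1380, 1010]) cube([947, 276, 202]);
translate([0, 1656, 1212]) cube([947, 276, 202]);
translate([0, 1932, 1414]) cube([947, 276, 202]);


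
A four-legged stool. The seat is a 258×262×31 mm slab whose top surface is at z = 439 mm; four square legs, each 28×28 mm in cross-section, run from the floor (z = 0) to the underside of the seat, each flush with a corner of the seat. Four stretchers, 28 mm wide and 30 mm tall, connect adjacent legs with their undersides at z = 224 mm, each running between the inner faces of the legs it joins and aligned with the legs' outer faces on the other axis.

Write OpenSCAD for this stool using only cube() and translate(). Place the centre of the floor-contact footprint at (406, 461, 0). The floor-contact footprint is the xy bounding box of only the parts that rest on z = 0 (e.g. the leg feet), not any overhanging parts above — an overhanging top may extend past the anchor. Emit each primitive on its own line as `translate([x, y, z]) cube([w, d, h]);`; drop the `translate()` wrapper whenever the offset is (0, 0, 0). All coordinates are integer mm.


// leg_h = 439 - 31 = 408
// stretcher span = 258 - 2*28 = 202
translate([277, 330, 408]) cube([258, 262, 31]);
translate([277, 330, 0]) cube([28, 28, 408]);
translate([507, 330, 0]) cube([28, 28, 408]);
translate([277, 564, 0]) cube([28, 28, 408]);
translate([507, 564, 0]) cube([28, 28, 408]);
translate([305, 330, 224]) cube([202, 28, 30]);
translate([305, 564, 224]) cube([202, 28, 30]);
translate([277, 358, 224]) cube([28, 206, 30]);
translate([507, 358, 224]) cube([28, 206, 30]);


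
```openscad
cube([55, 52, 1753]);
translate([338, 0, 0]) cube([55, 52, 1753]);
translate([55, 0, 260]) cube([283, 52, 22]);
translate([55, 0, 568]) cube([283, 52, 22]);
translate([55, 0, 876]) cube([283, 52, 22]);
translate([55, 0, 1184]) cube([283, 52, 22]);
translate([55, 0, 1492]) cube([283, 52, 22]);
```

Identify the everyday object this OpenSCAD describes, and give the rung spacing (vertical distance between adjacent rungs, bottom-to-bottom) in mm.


A ladder. The rung spacing is 308 mm.

Two tall 55×52 posts with 5 short bars between them — a ladder. Adjacent rungs sit at z = 260 and z = 568, so the spacing is 568 − 260 = 308 mm.


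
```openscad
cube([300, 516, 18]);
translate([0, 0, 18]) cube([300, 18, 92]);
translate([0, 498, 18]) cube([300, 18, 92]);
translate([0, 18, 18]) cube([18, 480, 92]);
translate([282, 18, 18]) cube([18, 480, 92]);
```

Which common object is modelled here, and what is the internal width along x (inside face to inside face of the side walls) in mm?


An open box. The internal width is 264 mm.

A 300×516 base slab with four walls standing on it — an open box. The base is 300 mm wide and the walls are 18 mm thick, so the internal width is 300 − 2 × 18 = 264 mm.


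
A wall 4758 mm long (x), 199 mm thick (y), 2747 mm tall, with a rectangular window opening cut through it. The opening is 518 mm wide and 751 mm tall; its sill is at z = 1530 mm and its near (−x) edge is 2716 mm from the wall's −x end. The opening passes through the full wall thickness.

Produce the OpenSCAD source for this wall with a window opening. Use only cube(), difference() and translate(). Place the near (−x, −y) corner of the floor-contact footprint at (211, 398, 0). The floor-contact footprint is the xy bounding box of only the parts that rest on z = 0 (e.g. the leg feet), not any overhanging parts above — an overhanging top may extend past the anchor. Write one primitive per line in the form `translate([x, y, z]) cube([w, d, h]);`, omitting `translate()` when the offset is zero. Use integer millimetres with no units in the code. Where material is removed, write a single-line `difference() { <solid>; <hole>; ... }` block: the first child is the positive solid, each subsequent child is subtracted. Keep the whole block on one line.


difference() { translate([211, 398, 0]) cube([4758, 199, 2747]); translate([2927, 398, 1530]) cube([518, 199, 751]); }


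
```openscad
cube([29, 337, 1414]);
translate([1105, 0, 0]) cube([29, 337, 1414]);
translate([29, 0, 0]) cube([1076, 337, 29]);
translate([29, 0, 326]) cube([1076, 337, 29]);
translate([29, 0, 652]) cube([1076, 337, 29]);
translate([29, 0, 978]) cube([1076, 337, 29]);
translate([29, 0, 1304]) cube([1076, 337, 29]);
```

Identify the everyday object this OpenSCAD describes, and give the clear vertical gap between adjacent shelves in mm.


A bookshelf. The clear shelf gap is 297 mm.

Two tall side panels with 5 horizontal boards between them — a bookshelf. The first two shelf undersides are at z = 0 and z = 326; with shelf thickness 29, the clear gap is 326 − 0 − 29 = 297 mm.


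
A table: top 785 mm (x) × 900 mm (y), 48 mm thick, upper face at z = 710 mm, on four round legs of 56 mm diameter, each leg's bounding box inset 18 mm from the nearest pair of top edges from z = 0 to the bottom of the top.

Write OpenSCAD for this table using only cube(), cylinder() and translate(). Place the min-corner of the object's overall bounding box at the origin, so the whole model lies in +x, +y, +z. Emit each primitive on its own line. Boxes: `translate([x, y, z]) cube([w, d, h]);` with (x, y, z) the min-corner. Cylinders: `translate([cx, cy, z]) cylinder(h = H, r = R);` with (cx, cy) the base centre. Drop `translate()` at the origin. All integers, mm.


// leg_h = 710 - 48 = 662
translate([0, 0, 662]) cube([785, 900, 48]);
translate([46, 46, 0]) cylinder(h = 662, r = 28);
translate([739, 46, 0]) cylinder(h = 662, r = 28);
translate([46, 854, 0]) cylinder(h = 662, r = 28);
translate([739, 854, 0]) cylinder(h = 662, r = 28);


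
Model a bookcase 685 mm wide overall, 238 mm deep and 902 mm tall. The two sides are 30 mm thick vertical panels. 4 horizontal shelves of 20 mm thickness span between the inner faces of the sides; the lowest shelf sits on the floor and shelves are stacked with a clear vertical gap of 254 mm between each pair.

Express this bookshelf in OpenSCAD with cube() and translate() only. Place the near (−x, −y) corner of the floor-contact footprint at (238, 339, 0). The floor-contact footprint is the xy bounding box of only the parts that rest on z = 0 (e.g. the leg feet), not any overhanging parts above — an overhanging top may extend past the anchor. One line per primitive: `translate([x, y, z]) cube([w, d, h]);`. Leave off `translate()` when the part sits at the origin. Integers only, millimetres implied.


translate([238, 339, 0]) cube([30, 238, 902]);
translate([893, 339, 0]) cube([30, 238, 902]);
translate([268, 339, 0]) cube([625, 238, 20]);
translate([268, 339, 274]) cube([625, 238, 20]);
translate([268, 339, 548]) cube([625, 238, 20]);
translate([268, 339, 822]) cube([625, 238, 20]);
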